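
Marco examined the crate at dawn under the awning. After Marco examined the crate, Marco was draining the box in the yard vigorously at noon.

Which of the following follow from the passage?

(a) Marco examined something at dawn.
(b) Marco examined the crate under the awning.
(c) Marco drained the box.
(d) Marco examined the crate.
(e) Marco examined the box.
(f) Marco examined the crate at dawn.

(a) Entailed — dropping 'under the awning' and generalizing the patient leaves a sub-description the original still satisfies.
(b) Entailed — dropping 'at dawn' leaves a sub-description the original still satisfies.
(c) Not entailed — 'was draining' is progressive on an accomplishment; it does not entail the completed 'drained'.
(d) Entailed — every conjunct here is already in the original examining event.
(e) Not entailed — Marco examined the crate, not the box; the box belongs to the draining event.
(f) Entailed — every conjunct here is already in the original examining event.

(a), (b), (d), (f)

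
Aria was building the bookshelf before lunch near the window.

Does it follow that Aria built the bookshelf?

'was building' is progressive; for an accomplishment like 'build the bookshelf', it doesn't entail completion.

no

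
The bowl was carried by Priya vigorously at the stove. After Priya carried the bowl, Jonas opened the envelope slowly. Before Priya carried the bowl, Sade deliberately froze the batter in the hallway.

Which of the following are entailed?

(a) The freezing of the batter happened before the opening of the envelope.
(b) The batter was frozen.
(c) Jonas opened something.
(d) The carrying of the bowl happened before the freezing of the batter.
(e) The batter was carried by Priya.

(a), (b), (c)

(a) Entailed — the narrative places the freezing before the opening.
(b) Entailed — the original entails any weakening of itself; this just drops 'in the hallway', 'deliberately' and generalizes the agent.
(c) Entailed — every conjunct here is already in the original opening event.
(d) Not entailed — the narrative places the freezing before the carrying, not after.
(e) Not entailed — Priya carried the bowl, not the batter; the batter belongs to the freezing event.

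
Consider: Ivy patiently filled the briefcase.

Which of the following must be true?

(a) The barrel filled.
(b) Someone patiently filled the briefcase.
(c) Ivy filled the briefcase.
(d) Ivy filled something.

(b), (c), (d)

(a) Not entailed — the briefcase is what filled, not the barrel.
(b) Entailed — every conjunct here is already in the original filling event.
(c) Entailed — the original entails any weakening of itself; this just drops 'patiently'.
(d) Entailed — dropping 'patiently' and generalizing the patient leaves a sub-description the original still satisfies.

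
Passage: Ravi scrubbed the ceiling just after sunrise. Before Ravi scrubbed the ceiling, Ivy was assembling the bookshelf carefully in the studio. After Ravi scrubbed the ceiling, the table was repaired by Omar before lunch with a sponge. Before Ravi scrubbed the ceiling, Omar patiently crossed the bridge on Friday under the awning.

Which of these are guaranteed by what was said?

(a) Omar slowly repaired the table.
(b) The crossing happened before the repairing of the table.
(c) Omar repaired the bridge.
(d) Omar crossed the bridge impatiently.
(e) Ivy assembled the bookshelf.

(a) Not entailed — 'slowly' adds information not in the original event.
(b) Entailed — the narrative places the crossing before the repairing.
(c) Not entailed — Omar repaired the table, not the bridge; the bridge belongs to the crossing event.
(d) Not entailed — 'impatiently' adds a manner not in (and inconsistent with) the original.
(e) Not entailed — 'was assembling' is progressive on an accomplishment; it does not entail the completed 'assembled'.

(b)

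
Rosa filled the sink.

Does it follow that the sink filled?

yes

'Rosa filled the sink' is the causative; it entails the inchoative 'the sink filled'.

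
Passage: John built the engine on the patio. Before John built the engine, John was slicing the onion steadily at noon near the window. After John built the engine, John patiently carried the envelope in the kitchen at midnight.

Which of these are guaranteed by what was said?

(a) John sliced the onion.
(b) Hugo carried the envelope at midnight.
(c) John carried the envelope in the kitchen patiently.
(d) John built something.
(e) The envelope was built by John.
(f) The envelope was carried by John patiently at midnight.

(c), (d), (f)

(a) Not entailed — 'was slicing' is progressive on an accomplishment; it does not entail the completed 'sliced'.
(b) Not entailed — the passage has John carrying the envelope, not Hugo.
(c) Entailed — this follows by dropping conjuncts from the carrying event's description.
(d) Entailed — the original entails any weakening of itself; this just drops 'on the patio' and generalizes the patient.
(e) Not entailed — John built the engine, not the envelope; the envelope belongs to the carrying event.
(f) Entailed — this follows by dropping conjuncts from the carrying event's description.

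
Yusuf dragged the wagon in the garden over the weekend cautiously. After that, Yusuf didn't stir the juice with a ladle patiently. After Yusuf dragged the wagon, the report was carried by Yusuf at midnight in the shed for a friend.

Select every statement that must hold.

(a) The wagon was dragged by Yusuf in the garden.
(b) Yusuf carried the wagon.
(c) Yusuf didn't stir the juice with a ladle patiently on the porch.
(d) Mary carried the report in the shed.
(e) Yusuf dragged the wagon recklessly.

(a), (c)

(a) Entailed — the original entails any weakening of itself; this just drops 'cautiously', 'over the weekend'.
(b) Not entailed — Yusuf carried the report, not the wagon; the wagon belongs to the dragging event.
(c) Entailed — under negation, adding a further restriction is entailed: if no such stirring event occurred, none occurred on the porch either.
(d) Not entailed — the passage has Yusuf carrying the report, not Mary.
(e) Not entailed — 'recklessly' adds a manner not in (and inconsistent with) the original.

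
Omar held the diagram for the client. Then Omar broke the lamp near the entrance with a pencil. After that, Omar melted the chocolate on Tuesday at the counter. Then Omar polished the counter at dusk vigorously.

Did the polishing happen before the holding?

The narrative orders the holding before the polishing.

no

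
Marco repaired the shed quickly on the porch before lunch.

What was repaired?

'the shed' marks the patient of the repairing event.

the shed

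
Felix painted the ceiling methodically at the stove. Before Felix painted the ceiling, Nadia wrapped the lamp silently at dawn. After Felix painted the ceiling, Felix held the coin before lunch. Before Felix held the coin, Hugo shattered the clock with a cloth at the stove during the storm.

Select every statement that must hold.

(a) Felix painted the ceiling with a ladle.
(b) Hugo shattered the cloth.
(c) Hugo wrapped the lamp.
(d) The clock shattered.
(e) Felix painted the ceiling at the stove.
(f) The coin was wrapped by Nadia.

(a) Not entailed — 'with a ladle' adds information not in the original event.
(b) Not entailed — the cloth is the instrument, not what was shattered.
(c) Not entailed — the passage has Nadia wrapping the lamp, not Hugo.
(d) Entailed — 'Hugo shattered the clock' is causative; it entails the inchoative 'the clock shattered'.
(e) Entailed — dropping 'methodically' leaves a sub-description the original still satisfies.
(f) Not entailed — Nadia wrapped the lamp, not the coin; the coin belongs to the holding event.

(d), (e)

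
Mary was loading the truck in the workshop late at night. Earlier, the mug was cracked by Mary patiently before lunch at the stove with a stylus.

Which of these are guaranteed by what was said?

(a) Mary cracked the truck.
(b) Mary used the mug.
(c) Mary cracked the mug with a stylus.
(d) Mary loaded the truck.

(a) Not entailed — Mary cracked the mug, not the truck; the truck belongs to the loading event.
(b) Not entailed — the mug is the patient, not an instrument — Mary used a stylus.
(c) Entailed — every conjunct here is already in the original cracking event.
(d) Not entailed — 'was loading' is progressive on an accomplishment; it does not entail the completed 'loaded'.

(c)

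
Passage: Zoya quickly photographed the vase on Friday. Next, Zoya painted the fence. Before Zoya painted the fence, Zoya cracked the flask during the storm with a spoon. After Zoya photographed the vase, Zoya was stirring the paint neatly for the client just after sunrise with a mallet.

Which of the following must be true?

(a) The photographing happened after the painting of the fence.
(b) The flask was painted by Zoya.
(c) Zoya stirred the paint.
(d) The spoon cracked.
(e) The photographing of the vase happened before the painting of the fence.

(c), (e)

(a) Not entailed — the narrative places the photographing before the painting, not after.
(b) Not entailed — Zoya painted the fence, not the flask; the flask belongs to the cracking event.
(c) Entailed — 'stir' is an activity; 'was stirring' entails that some stirring happened, so 'stirred' holds.
(d) Not entailed — the flask is what cracked, not the spoon.
(e) Entailed — the narrative places the photographing before the painting.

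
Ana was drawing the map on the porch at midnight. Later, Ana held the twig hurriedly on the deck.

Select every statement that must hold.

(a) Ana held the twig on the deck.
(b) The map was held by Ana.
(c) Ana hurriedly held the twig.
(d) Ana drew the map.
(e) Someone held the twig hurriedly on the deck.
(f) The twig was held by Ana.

(a) Entailed — this follows by dropping conjuncts from the holding event's description.
(b) Not entailed — Ana held the twig, not the map; the map belongs to the drawing event.
(c) Entailed — every conjunct here is already in the original holding event.
(d) Not entailed — 'was drawing' is progressive on an accomplishment; it does not entail the completed 'drew'.
(e) Entailed — generalizing the agent leaves a sub-description the original still satisfies.
(f) Entailed — the original entails any weakening of itself; this just drops 'hurriedly', 'on the deck'.

(a), (c), (e), (f)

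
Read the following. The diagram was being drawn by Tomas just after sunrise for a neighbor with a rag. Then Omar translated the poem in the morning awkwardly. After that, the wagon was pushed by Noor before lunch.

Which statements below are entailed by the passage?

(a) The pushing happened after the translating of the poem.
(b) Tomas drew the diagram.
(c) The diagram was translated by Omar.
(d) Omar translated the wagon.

(a)

(a) Entailed — the narrative places the translating before the pushing.
(b) Not entailed — 'was drawing' is progressive on an accomplishment; it does not entail the completed 'drew'.
(c) Not entailed — Omar translated the poem, not the diagram; the diagram belongs to the drawing event.
(d) Not entailed — Omar translated the poem, not the wagon; the wagon belongs to the pushing event.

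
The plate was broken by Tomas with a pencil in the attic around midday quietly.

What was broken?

'the plate' marks the patient of the breaking event.

the plate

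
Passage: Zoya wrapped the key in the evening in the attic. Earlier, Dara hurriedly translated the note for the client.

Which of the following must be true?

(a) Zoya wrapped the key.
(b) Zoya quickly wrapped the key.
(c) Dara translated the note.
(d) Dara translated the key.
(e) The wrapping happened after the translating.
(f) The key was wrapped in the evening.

(a), (c), (e), (f)

(a) Entailed — dropping 'in the evening', 'in the attic' leaves a sub-description the original still satisfies.
(b) Not entailed — 'quickly' adds information not in the original event.
(c) Entailed — dropping 'for the client', 'hurriedly' leaves a sub-description the original still satisfies.
(d) Not entailed — Dara translated the note, not the key; the key belongs to the wrapping event.
(e) Entailed — the narrative places the translating before the wrapping.
(f) Entailed — every conjunct here is already in the original wrapping event.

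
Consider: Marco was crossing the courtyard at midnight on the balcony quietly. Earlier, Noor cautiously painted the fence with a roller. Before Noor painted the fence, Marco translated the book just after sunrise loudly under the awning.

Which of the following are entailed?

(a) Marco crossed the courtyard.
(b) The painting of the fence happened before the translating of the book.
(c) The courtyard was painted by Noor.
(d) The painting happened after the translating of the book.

(d)

(a) Not entailed — 'was crossing' is progressive on an accomplishment; it does not entail the completed 'crossed'.
(b) Not entailed — the narrative places the translating before the painting, not after.
(c) Not entailed — Noor painted the fence, not the courtyard; the courtyard belongs to the crossing event.
(d) Entailed — the narrative places the translating before the painting.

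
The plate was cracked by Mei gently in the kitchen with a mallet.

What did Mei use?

'with a mallet' marks the instrument of the cracking event.

a mallet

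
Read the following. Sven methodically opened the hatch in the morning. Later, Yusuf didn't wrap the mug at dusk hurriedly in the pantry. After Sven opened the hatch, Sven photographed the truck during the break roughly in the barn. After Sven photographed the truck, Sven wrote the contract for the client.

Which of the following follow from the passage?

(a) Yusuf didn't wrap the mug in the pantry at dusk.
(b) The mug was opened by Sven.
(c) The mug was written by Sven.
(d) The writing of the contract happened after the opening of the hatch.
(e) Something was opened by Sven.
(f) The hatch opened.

(d), (e), (f)

(a) Not entailed — dropping 'hurriedly' under negation is not valid — the original leaves open that Yusuf wrapped the mug some other way.
(b) Not entailed — Sven opened the hatch, not the mug; the mug belongs to the wrapping event.
(c) Not entailed — Sven wrote the contract, not the mug; the mug belongs to the wrapping event.
(d) Entailed — the narrative places the opening before the writing.
(e) Entailed — every conjunct here is already in the original opening event.
(f) Entailed — 'Sven opened the hatch' is causative; it entails the inchoative 'the hatch opened'.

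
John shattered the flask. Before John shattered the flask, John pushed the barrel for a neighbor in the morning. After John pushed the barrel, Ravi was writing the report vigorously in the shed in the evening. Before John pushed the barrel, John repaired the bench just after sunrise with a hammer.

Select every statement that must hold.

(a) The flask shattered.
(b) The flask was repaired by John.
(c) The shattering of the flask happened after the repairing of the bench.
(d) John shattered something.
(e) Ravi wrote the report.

(a) Entailed — 'John shattered the flask' is causative; it entails the inchoative 'the flask shattered'.
(b) Not entailed — John repaired the bench, not the flask; the flask belongs to the shattering event.
(c) Entailed — the narrative places the repairing before the shattering.
(d) Entailed — every conjunct here is already in the original shattering event.
(e) Not entailed — 'was writing' is progressive on an accomplishment; it does not entail the completed 'wrote'.

(a), (c), (d)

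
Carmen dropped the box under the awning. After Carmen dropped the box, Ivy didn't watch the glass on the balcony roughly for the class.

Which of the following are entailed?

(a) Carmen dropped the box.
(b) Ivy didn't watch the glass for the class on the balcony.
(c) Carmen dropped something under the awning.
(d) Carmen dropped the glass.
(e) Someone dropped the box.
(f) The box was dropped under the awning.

(a) Entailed — dropping 'under the awning' leaves a sub-description the original still satisfies.
(b) Not entailed — dropping 'roughly' under negation is not valid — the original leaves open that Ivy watched the glass some other way.
(c) Entailed — generalizing the patient leaves a sub-description the original still satisfies.
(d) Not entailed — Carmen dropped the box, not the glass; the glass belongs to the watching event.
(e) Entailed — the original entails any weakening of itself; this just drops 'under the awning' and generalizes the agent.
(f) Entailed — this follows by dropping conjuncts from the dropping event's description.

(a), (c), (e), (f)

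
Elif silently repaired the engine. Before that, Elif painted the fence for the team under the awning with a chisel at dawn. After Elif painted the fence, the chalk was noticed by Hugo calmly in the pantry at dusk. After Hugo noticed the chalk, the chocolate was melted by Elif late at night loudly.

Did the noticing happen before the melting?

The narrative orders the noticing before the melting.

yes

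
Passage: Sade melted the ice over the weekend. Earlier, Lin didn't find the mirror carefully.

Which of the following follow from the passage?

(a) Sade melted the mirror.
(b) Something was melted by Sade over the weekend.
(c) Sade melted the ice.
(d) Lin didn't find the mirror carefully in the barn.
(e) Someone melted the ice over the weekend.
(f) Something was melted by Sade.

(a) Not entailed — Sade melted the ice, not the mirror; the mirror belongs to the finding event.
(b) Entailed — generalizing the patient leaves a sub-description the original still satisfies.
(c) Entailed — every conjunct here is already in the original melting event.
(d) Entailed — under negation, adding a further restriction is entailed: if no such finding event occurred, none occurred in the barn either.
(e) Entailed — every conjunct here is already in the original melting event.
(f) Entailed — the original entails any weakening of itself; this just drops 'over the weekend' and generalizes the patient.

(b), (c), (d), (e), (f)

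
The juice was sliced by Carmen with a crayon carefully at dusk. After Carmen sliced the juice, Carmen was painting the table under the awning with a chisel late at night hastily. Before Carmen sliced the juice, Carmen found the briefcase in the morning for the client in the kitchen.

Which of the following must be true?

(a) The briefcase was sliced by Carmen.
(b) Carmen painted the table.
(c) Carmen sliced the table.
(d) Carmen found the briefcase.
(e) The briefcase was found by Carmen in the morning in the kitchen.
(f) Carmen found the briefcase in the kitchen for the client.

(a) Not entailed — Carmen sliced the juice, not the briefcase; the briefcase belongs to the finding event.
(b) Not entailed — 'was painting' is progressive on an accomplishment; it does not entail the completed 'painted'.
(c) Not entailed — Carmen sliced the juice, not the table; the table belongs to the painting event.
(d) Entailed — this follows by dropping conjuncts from the finding event's description.
(e) Entailed — the original entails any weakening of itself; this just drops 'for the client'.
(f) Entailed — every conjunct here is already in the original finding event.

(d), (e), (f)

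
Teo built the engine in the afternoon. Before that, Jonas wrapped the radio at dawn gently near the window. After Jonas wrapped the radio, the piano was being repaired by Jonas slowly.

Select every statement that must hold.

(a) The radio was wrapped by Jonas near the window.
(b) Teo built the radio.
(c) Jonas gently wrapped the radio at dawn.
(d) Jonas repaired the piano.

(a), (c)

(a) Entailed — every conjunct here is already in the original wrapping event.
(b) Not entailed — Teo built the engine, not the radio; the radio belongs to the wrapping event.
(c) Entailed — the original entails any weakening of itself; this just drops 'near the window'.
(d) Not entailed — 'was repairing' is progressive on an accomplishment; it does not entail the completed 'repaired'.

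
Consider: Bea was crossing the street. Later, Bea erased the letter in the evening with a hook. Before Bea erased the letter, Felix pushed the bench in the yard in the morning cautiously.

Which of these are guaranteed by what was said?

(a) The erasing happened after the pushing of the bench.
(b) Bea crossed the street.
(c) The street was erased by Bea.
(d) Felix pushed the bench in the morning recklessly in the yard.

(a) Entailed — the narrative places the pushing before the erasing.
(b) Not entailed — 'was crossing' is progressive on an accomplishment; it does not entail the completed 'crossed'.
(c) Not entailed — Bea erased the letter, not the street; the street belongs to the crossing event.
(d) Not entailed — 'recklessly' adds a manner not in (and inconsistent with) the original.

(a)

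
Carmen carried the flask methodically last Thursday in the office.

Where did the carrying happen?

in the office

'in the office' marks the location of the carrying event.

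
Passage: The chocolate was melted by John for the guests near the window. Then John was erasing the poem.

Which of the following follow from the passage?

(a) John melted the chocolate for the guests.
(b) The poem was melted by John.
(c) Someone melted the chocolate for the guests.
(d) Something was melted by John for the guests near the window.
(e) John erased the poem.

(a), (c), (d)

(a) Entailed — the original entails any weakening of itself; this just drops 'near the window'.
(b) Not entailed — John melted the chocolate, not the poem; the poem belongs to the erasing event.
(c) Entailed — the original entails any weakening of itself; this just drops 'near the window' and generalizes the agent.
(d) Entailed — generalizing the patient leaves a sub-description the original still satisfies.
(e) Not entailed — 'was erasing' is progressive on an accomplishment; it does not entail the completed 'erased'.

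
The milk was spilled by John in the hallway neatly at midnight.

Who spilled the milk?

'John' marks the agent of the spilling event.

John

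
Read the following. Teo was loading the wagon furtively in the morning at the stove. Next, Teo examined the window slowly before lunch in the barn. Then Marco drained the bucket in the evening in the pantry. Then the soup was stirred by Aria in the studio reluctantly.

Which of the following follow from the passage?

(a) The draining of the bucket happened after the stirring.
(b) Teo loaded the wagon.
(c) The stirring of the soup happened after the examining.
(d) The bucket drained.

(c), (d)

(a) Not entailed — the narrative places the draining before the stirring, not after.
(b) Not entailed — 'was loading' is progressive on an accomplishment; it does not entail the completed 'loaded'.
(c) Entailed — the narrative places the examining before the stirring.
(d) Entailed — 'Marco drained the bucket' is causative; it entails the inchoative 'the bucket drained'.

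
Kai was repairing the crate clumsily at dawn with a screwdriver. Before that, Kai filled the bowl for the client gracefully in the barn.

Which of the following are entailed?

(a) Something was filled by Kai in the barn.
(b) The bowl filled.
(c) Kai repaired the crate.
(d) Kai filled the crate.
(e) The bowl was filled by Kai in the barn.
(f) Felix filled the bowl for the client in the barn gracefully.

(a), (b), (e)

(a) Entailed — every conjunct here is already in the original filling event.
(b) Entailed — 'Kai filled the bowl' is causative; it entails the inchoative 'the bowl filled'.
(c) Not entailed — 'was repairing' is progressive on an accomplishment; it does not entail the completed 'repaired'.
(d) Not entailed — Kai filled the bowl, not the crate; the crate belongs to the repairing event.
(e) Entailed — the original entails any weakening of itself; this just drops 'for the client', 'gracefully'.
(f) Not entailed — the passage has Kai filling the bowl, not Felix.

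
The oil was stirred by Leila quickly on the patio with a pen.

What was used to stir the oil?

'with a pen' marks the instrument of the stirring event.

a pen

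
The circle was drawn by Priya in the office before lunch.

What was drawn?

'the circle' marks the patient of the drawing event.

the circle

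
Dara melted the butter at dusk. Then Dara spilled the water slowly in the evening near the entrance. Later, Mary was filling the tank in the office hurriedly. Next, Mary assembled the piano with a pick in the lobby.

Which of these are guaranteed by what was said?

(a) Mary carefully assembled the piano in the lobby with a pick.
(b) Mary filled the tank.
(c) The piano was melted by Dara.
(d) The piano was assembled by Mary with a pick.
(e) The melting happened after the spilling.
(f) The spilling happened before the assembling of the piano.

(d), (f)

(a) Not entailed — 'carefully' adds information not in the original event.
(b) Not entailed — 'was filling' is progressive on an accomplishment; it does not entail the completed 'filled'.
(c) Not entailed — Dara melted the butter, not the piano; the piano belongs to the assembling event.
(d) Entailed — the original entails any weakening of itself; this just drops 'in the lobby'.
(e) Not entailed — the narrative places the melting before the spilling, not after.
(f) Entailed — the narrative places the spilling before the assembling.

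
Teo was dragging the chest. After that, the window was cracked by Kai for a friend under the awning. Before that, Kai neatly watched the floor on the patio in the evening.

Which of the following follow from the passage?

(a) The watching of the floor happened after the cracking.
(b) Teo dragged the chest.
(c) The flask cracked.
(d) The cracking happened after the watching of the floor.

(b), (d)

(a) Not entailed — the narrative places the watching before the cracking, not after.
(b) Entailed — 'drag' is an activity; 'was dragging' entails that some dragging happened, so 'dragged' holds.
(c) Not entailed — the window is what cracked, not the flask.
(d) Entailed — the narrative places the watching before the cracking.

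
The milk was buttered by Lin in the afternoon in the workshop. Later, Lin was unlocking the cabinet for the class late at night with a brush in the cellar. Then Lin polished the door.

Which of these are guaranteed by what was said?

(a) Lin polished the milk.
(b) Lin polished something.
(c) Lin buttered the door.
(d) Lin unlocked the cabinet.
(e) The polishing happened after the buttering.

(b), (e)

(a) Not entailed — Lin polished the door, not the milk; the milk belongs to the buttering event.
(b) Entailed — generalizing the patient leaves a sub-description the original still satisfies.
(c) Not entailed — Lin buttered the milk, not the door; the door belongs to the polishing event.
(d) Not entailed — 'was unlocking' is progressive on an accomplishment; it does not entail the completed 'unlocked'.
(e) Entailed — the narrative places the buttering before the polishing.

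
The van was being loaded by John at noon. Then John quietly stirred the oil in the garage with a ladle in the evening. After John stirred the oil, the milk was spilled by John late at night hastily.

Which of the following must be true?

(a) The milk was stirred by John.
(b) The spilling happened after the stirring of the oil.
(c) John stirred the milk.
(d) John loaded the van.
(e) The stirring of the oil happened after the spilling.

(b)

(a) Not entailed — John stirred the oil, not the milk; the milk belongs to the spilling event.
(b) Entailed — the narrative places the stirring before the spilling.
(c) Not entailed — John stirred the oil, not the milk; the milk belongs to the spilling event.
(d) Not entailed — 'was loading' is progressive on an accomplishment; it does not entail the completed 'loaded'.
(e) Not entailed — the narrative places the stirring before the spilling, not after.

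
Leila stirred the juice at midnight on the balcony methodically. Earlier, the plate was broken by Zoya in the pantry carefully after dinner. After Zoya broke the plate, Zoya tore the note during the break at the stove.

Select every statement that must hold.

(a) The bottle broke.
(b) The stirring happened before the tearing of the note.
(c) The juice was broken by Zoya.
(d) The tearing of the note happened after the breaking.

(a) Not entailed — the plate is what broke, not the bottle.
(b) Not entailed — the narrative doesn't order the stirring relative to the tearing.
(c) Not entailed — Zoya broke the plate, not the juice; the juice belongs to the stirring event.
(d) Entailed — the narrative places the breaking before the tearing.

(d)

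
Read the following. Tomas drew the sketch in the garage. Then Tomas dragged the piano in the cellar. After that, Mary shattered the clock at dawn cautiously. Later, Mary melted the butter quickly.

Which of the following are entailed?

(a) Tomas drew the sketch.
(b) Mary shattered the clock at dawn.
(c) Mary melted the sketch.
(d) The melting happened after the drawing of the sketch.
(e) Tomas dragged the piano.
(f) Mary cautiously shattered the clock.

(a) Entailed — the original entails any weakening of itself; this just drops 'in the garage'.
(b) Entailed — this follows by dropping conjuncts from the shattering event's description.
(c) Not entailed — Mary melted the butter, not the sketch; the sketch belongs to the drawing event.
(d) Entailed — the narrative places the drawing before the melting.
(e) Entailed — the original entails any weakening of itself; this just drops 'in the cellar'.
(f) Entailed — dropping 'at dawn' leaves a sub-description the original still satisfies.

(a), (b), (d), (e), (f)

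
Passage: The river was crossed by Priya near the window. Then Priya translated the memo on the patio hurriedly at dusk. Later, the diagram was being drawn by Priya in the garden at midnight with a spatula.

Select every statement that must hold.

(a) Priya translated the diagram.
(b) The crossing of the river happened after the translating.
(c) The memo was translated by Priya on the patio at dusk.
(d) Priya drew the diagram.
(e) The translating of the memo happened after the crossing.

(a) Not entailed — Priya translated the memo, not the diagram; the diagram belongs to the drawing event.
(b) Not entailed — the narrative places the crossing before the translating, not after.
(c) Entailed — the original entails any weakening of itself; this just drops 'hurriedly'.
(d) Not entailed — 'was drawing' is progressive on an accomplishment; it does not entail the completed 'drew'.
(e) Entailed — the narrative places the crossing before the translating.

(c), (e)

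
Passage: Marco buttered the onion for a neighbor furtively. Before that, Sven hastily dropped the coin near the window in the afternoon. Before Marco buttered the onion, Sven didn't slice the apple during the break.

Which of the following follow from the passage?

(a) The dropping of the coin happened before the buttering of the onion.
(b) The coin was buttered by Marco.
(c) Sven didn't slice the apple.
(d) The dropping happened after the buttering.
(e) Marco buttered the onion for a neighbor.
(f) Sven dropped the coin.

(a), (e), (f)

(a) Entailed — the narrative places the dropping before the buttering.
(b) Not entailed — Marco buttered the onion, not the coin; the coin belongs to the dropping event.
(c) Not entailed — dropping 'during the break' under negation is not valid — the original leaves open that Sven sliced the apple some other way.
(d) Not entailed — the narrative places the dropping before the buttering, not after.
(e) Entailed — every conjunct here is already in the original buttering event.
(f) Entailed — dropping 'hastily', 'in the afternoon', 'near the window' leaves a sub-description the original still satisfies.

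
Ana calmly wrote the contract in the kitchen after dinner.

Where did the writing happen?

'in the kitchen' marks the location of the writing event.

in the kitchen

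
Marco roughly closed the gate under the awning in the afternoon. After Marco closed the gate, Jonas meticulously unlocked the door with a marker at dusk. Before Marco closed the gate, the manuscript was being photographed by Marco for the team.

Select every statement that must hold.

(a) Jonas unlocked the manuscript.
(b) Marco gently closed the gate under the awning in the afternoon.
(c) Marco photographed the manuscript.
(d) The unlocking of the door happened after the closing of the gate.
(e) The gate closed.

(d), (e)

(a) Not entailed — Jonas unlocked the door, not the manuscript; the manuscript belongs to the photographing event.
(b) Not entailed — 'gently' adds a manner not in (and inconsistent with) the original.
(c) Not entailed — 'was photographing' is progressive on an accomplishment; it does not entail the completed 'photographed'.
(d) Entailed — the narrative places the closing before the unlocking.
(e) Entailed — 'Marco closed the gate' is causative; it entails the inchoative 'the gate closed'.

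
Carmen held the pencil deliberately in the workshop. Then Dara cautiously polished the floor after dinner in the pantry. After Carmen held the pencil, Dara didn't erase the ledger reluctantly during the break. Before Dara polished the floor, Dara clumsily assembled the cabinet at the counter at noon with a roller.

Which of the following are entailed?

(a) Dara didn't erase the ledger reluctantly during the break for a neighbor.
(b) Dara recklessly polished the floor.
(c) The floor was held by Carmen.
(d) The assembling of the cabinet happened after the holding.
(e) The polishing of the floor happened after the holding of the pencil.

(a), (e)

(a) Entailed — under negation, adding a further restriction is entailed: if no such erasing event occurred, none occurred for a neighbor either.
(b) Not entailed — 'recklessly' adds a manner not in (and inconsistent with) the original.
(c) Not entailed — Carmen held the pencil, not the floor; the floor belongs to the polishing event.
(d) Not entailed — the narrative doesn't order the holding relative to the assembling.
(e) Entailed — the narrative places the holding before the polishing.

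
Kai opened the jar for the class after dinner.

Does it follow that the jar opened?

yes

'Kai opened the jar' is the causative; it entails the inchoative 'the jar opened'.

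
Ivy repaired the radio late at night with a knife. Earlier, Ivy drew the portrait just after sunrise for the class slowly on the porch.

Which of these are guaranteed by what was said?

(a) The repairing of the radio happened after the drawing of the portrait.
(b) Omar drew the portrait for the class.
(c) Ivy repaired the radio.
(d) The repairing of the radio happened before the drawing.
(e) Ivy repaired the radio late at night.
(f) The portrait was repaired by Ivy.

(a), (c), (e)

(a) Entailed — the narrative places the drawing before the repairing.
(b) Not entailed — the passage has Ivy drawing the portrait, not Omar.
(c) Entailed — the original entails any weakening of itself; this just drops 'late at night', 'with a knife'.
(d) Not entailed — the narrative places the drawing before the repairing, not after.
(e) Entailed — every conjunct here is already in the original repairing event.
(f) Not entailed — Ivy repaired the radio, not the portrait; the portrait belongs to the drawing event.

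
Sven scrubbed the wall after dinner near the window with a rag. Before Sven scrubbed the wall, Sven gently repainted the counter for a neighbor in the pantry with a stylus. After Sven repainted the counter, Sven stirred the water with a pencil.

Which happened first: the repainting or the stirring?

The connectives place the repainting before the stirring.

the repainting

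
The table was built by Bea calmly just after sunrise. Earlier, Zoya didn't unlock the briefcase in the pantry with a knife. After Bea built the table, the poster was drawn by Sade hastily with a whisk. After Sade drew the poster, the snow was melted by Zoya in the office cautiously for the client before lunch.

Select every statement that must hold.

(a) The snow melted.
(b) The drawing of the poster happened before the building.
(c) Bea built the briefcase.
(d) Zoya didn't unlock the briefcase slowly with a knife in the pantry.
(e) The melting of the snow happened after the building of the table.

(a), (d), (e)

(a) Entailed — 'Zoya melted the snow' is causative; it entails the inchoative 'the snow melted'.
(b) Not entailed — the narrative places the building before the drawing, not after.
(c) Not entailed — Bea built the table, not the briefcase; the briefcase belongs to the unlocking event.
(d) Entailed — under negation, adding a further restriction is entailed: if no such unlocking event occurred, none occurred slowly either.
(e) Entailed — the narrative places the building before the melting.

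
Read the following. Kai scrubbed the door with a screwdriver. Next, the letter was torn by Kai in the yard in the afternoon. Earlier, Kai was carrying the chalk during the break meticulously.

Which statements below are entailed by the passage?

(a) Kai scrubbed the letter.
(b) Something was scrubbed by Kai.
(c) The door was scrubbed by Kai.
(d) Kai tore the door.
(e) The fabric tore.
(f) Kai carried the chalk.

(a) Not entailed — Kai scrubbed the door, not the letter; the letter belongs to the tearing event.
(b) Entailed — dropping 'with a screwdriver' and generalizing the patient leaves a sub-description the original still satisfies.
(c) Entailed — every conjunct here is already in the original scrubbing event.
(d) Not entailed — Kai tore the letter, not the door; the door belongs to the scrubbing event.
(e) Not entailed — the letter is what tore, not the fabric.
(f) Entailed — 'carry' is an activity; 'was carrying' entails that some carrying happened, so 'carried' holds.

(b), (c), (f)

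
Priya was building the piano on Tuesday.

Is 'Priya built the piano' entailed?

'was building' is progressive; for an accomplishment like 'build the piano', it doesn't entail completion.

no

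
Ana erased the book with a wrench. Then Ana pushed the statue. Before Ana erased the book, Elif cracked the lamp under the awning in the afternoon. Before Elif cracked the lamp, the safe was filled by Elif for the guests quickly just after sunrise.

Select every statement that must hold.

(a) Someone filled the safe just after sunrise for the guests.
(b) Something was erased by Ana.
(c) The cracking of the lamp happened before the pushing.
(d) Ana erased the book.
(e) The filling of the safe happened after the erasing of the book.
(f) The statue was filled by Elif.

(a) Entailed — this follows by dropping conjuncts from the filling event's description.
(b) Entailed — the original entails any weakening of itself; this just drops 'with a wrench' and generalizes the patient.
(c) Entailed — the narrative places the cracking before the pushing.
(d) Entailed — the original entails any weakening of itself; this just drops 'with a wrench'.
(e) Not entailed — the narrative places the filling before the erasing, not after.
(f) Not entailed — Elif filled the safe, not the statue; the statue belongs to the pushing event.

(a), (b), (c), (d)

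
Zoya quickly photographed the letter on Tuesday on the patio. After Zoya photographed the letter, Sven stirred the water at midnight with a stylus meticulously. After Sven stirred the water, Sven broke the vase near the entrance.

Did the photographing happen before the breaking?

yes

The narrative orders the photographing before the breaking.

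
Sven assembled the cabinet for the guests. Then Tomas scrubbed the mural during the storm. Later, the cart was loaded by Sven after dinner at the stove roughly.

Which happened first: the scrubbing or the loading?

the scrubbing

The connectives place the scrubbing before the loading.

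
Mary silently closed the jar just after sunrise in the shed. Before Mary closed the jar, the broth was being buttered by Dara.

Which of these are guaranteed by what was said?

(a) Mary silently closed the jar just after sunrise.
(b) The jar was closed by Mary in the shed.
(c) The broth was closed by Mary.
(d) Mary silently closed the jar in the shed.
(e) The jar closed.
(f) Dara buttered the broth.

(a), (b), (d), (e)

(a) Entailed — this follows by dropping conjuncts from the closing event's description.
(b) Entailed — the original entails any weakening of itself; this just drops 'silently', 'just after sunrise'.
(c) Not entailed — Mary closed the jar, not the broth; the broth belongs to the buttering event.
(d) Entailed — dropping 'just after sunrise' leaves a sub-description the original still satisfies.
(e) Entailed — 'Mary closed the jar' is causative; it entails the inchoative 'the jar closed'.
(f) Not entailed — 'was buttering' is progressive on an accomplishment; it does not entail the completed 'buttered'.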